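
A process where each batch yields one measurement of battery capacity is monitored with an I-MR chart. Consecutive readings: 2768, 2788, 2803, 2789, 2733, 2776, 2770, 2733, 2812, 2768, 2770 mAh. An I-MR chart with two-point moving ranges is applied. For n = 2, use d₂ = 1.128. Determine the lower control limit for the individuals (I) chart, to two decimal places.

X̄ = (2768 + 2788 + 2803 + 2789 + 2733 + 2776 + 2770 + 2733 + 2812 + 2768 + 2770) / 11 = 2773.6364
Moving ranges: 20, 15, 14, 56, 43, 6, 37, 79, 44, 2; M̄R̄ = 316.0000 / 10 = 31.6000
LCL = X̄ − 3·M̄R̄/d₂ = 2773.6364 − 3 × 31.6000 / 1.128 = 2689.5938

2689.59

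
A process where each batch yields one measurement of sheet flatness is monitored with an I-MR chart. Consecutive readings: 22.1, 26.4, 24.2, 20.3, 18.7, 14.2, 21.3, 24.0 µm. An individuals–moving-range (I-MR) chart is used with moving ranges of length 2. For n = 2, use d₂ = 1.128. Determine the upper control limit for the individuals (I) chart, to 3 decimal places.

X̄ = (22.1 + 26.4 + 24.2 + 20.3 + 18.7 + 14.2 + 21.3 + 24.0) / 8 = 21.4000
Moving ranges: 4.3, 2.2, 3.9, 1.6, 4.5, 7.1, 2.7; M̄R̄ = 26.3000 / 7 = 3.7571
UCL = X̄ + 3·M̄R̄/d₂ = 21.4000 + 3 × 3.7571 / 1.128 = 31.3924

31.392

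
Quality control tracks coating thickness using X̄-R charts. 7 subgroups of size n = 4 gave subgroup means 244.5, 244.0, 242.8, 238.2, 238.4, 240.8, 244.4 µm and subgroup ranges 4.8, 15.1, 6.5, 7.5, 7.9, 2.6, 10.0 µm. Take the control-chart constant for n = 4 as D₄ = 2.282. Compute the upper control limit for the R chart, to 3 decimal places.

17.734

R̄ = (4.8 + 15.1 + 6.5 + 7.5 + 7.9 + 2.6 + 10.0) / 7 = 54.4000 / 7 = 7.7714
UCL_R = D₄·R̄ = 2.282 × 7.7714 = 17.7344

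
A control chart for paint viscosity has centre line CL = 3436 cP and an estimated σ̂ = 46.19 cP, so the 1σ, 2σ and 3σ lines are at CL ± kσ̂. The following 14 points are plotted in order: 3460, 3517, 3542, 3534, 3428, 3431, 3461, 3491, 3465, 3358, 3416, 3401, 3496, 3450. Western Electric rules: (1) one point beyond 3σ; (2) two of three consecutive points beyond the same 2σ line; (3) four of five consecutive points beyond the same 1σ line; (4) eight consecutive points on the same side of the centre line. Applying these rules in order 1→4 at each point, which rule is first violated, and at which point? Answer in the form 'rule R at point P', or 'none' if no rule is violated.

Zone of each point (C = within 1σ̂, B = 1σ̂–2σ̂, A = 2σ̂–3σ̂, * = beyond 3σ̂; sign = side of CL): 1:+C, 2:+B, 3:+A, 4:+A, 5:-C, 6:-C, 7:+C, 8:+B, 9:+C, 10:-B, 11:-C, 12:-C, 13:+B, 14:+C
Rule 2 (two of three consecutive points beyond the same 2σ limit) is satisfied at point 4.

rule 2 at point 4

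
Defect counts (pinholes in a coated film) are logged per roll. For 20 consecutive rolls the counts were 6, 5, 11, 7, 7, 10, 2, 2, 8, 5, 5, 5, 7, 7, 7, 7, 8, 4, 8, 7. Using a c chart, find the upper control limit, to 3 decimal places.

13.989

c̄ = (6 + 5 + 11 + 7 + 7 + 10 + 2 + 2 + 8 + 5 + 5 + 5 + 7 + 7 + 7 + 7 + 8 + 4 + 8 + 7) / 20 = 128 / 20 = 6.4000
UCL = c̄ + 3√c̄ = 6.4000 + 3 × √6.4000 = 6.4000 + 3 × 2.5298 = 13.9895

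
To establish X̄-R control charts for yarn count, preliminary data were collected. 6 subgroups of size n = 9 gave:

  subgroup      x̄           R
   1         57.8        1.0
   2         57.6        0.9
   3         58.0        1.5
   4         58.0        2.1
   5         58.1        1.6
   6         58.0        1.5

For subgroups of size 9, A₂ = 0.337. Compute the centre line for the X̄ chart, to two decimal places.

57.92

X̄̄ = (57.8 + 57.6 + 58.0 + 58.0 + 58.1 + 58.0) / 6 = 347.5000 / 6 = 57.9167
CL = X̄̄ = 57.9167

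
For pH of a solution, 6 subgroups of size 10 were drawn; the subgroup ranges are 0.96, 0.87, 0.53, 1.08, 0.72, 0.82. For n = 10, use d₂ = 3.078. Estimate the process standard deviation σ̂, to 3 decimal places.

R̄ = (0.96 + 0.87 + 0.53 + 1.08 + 0.72 + 0.82) / 6 = 0.8300
σ̂ = R̄ / d₂ = 0.8300 / 3.078 = 0.2697

0.270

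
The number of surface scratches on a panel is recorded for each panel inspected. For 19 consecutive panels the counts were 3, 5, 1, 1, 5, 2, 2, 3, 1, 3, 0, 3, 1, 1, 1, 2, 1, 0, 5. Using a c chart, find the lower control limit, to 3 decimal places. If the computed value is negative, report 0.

c̄ = (3 + 5 + 1 + 1 + 5 + 2 + 2 + 3 + 1 + 3 + 0 + 3 + 1 + 1 + 1 + 2 + 1 + 0 + 5) / 19 = 40 / 19 = 2.1053
LCL = c̄ − 3√c̄ = 2.1053 − 3 × 1.4510 = -2.2476 → 0 (cannot be negative)

0.000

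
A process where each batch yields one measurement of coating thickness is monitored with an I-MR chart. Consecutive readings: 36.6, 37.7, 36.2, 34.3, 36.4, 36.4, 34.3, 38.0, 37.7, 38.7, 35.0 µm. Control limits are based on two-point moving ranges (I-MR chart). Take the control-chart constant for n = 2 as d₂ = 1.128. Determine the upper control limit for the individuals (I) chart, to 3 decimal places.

X̄ = (36.6 + 37.7 + 36.2 + 34.3 + 36.4 + 36.4 + 34.3 + 38.0 + 37.7 + 38.7 + 35.0) / 11 = 36.4818
Moving ranges: 1.1, 1.5, 1.9, 2.1, 0.0, 2.1, 3.7, 0.3, 1.0, 3.7; M̄R̄ = 17.4000 / 10 = 1.7400
UCL = X̄ + 3·M̄R̄/d₂ = 36.4818 + 3 × 1.7400 / 1.128 = 41.1095

41.109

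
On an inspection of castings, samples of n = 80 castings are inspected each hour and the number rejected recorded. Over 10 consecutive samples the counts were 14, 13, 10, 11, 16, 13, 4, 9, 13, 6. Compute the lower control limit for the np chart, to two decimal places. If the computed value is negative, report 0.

p̄ = Σdᵢ / (k·n) = 109 / (10 × 80) = 0.13625
LCL = np̄ − 3·√(np̄(1−p̄)) = 10.9000 − 3 × 3.0684 = 1.6949

1.69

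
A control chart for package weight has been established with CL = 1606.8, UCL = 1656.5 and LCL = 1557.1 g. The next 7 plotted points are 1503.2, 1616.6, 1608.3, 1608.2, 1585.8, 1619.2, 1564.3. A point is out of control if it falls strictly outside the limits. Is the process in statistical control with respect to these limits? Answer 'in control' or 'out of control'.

out of control

Compare each point to [1557.1, 1656.5]: sample 1 = 1503.2 < LCL.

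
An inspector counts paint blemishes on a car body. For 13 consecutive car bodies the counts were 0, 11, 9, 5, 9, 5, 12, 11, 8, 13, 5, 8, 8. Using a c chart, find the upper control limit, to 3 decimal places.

16.485

c̄ = (0 + 11 + 9 + 5 + 9 + 5 + 12 + 11 + 8 + 13 + 5 + 8 + 8) / 13 = 104 / 13 = 8.0000
UCL = c̄ + 3√c̄ = 8.0000 + 3 × √8.0000 = 8.0000 + 3 × 2.8284 = 16.4853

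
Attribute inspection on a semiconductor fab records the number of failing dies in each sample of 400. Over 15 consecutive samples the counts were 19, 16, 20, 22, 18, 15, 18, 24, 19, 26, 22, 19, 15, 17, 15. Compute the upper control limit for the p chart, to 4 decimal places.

0.0794

p̄ = Σdᵢ / (k·n) = 285 / (15 × 400) = 0.04750
UCL = p̄ + 3·√(p̄(1−p̄)/n) = 0.04750 + 3 × √(0.04750×0.95250/400) = 0.04750 + 3 × 0.01064 = 0.07941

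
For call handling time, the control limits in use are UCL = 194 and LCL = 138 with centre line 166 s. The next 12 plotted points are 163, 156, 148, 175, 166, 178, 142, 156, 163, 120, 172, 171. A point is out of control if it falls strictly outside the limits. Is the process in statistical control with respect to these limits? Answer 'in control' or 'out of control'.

Compare each point to [138, 194]: sample 10 = 120 < LCL.

out of control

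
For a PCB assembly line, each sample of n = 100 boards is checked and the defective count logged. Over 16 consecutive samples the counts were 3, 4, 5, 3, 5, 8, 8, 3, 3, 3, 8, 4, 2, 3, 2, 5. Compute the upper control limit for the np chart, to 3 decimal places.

10.407

p̄ = Σdᵢ / (k·n) = 69 / (16 × 100) = 0.04312
UCL = np̄ + 3·√(np̄(1−p̄)) = 4.3125 + 3 × √(4.3125×0.95688) = 4.3125 + 3 × 2.0314 = 10.4067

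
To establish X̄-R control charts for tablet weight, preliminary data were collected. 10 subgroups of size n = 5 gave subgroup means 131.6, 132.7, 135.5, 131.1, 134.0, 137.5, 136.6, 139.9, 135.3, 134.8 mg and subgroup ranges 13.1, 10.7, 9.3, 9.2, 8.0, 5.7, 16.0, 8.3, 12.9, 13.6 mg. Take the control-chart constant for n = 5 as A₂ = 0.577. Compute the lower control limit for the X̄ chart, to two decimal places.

128.74

X̄̄ = (131.6 + 132.7 + 135.5 + 131.1 + 134.0 + 137.5 + 136.6 + 139.9 + 135.3 + 134.8) / 10 = 1349.0000 / 10 = 134.9000
R̄ = (13.1 + 10.7 + 9.3 + 9.2 + 8.0 + 5.7 + 16.0 + 8.3 + 12.9 + 13.6) / 10 = 106.8000 / 10 = 10.6800
LCL = X̄̄ − A₂·R̄ = 134.9000 − 0.577 × 10.6800 = 128.7376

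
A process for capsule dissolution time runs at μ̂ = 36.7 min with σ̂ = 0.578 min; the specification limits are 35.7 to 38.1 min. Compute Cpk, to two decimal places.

0.58

Cpu = (USL − μ̂) / (3σ̂) = (38.1 − 36.7) / (3 × 0.578) = 0.8074; Cpl = (μ̂ − LSL) / (3σ̂) = (36.7 − 35.7) / (3 × 0.578) = 0.5767; Cpk = min(Cpu, Cpl) = 0.5767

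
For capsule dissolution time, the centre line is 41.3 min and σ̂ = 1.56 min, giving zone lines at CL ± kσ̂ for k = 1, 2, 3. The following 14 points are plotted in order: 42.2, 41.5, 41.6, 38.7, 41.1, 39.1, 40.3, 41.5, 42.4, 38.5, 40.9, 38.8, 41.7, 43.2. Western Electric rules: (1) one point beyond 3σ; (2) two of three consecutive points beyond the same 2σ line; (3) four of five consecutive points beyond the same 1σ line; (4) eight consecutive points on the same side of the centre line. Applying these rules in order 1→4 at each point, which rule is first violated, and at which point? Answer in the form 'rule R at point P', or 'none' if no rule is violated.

Zone of each point (C = within 1σ̂, B = 1σ̂–2σ̂, A = 2σ̂–3σ̂, * = beyond 3σ̂; sign = side of CL): 1:+C, 2:+C, 3:+C, 4:-B, 5:-C, 6:-B, 7:-C, 8:+C, 9:+C, 10:-B, 11:-C, 12:-B, 13:+C, 14:+B
No rule fires across all 14 points.

none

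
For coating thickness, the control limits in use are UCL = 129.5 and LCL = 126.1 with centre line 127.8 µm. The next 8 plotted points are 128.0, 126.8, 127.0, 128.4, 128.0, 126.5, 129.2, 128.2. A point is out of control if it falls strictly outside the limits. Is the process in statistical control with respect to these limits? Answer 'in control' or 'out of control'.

All 8 points lie within [126.1, 129.5].

in control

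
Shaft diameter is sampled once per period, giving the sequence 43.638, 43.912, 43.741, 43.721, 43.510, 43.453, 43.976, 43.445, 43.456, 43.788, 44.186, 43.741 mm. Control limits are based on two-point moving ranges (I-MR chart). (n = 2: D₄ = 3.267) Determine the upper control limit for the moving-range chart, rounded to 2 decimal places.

Moving ranges: 0.274, 0.171, 0.020, 0.211, 0.057, 0.523, 0.531, 0.011, 0.332, 0.398, 0.445; M̄R̄ = 2.9730 / 11 = 0.2703
UCL_MR = D₄·M̄R̄ = 3.267 × 0.2703 = 0.8830

0.88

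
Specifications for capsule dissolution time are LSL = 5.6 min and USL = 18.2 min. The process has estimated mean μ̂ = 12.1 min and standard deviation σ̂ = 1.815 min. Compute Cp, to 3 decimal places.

Cp = (USL − LSL) / (6σ̂) = (18.2 − 5.6) / (6 × 1.815) = 12.6000 / 10.8900 = 1.1570

1.157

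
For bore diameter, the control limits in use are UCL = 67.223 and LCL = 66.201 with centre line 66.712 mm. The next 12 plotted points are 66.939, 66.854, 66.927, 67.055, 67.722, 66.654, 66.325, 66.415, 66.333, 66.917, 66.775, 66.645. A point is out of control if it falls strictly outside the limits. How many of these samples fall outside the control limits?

Compare each point to [66.201, 67.223]: sample 5 = 67.722 > UCL.

1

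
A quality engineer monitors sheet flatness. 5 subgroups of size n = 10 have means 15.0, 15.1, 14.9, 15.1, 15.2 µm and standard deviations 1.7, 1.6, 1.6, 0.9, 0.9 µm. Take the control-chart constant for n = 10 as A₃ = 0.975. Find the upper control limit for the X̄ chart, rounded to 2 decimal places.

X̄̄ = (15.0 + 15.1 + 14.9 + 15.1 + 15.2) / 5 = 15.0600
s̄ = (1.7 + 1.6 + 1.6 + 0.9 + 0.9) / 5 = 1.3400
UCL = X̄̄ + A₃·s̄ = 15.0600 + 0.975 × 1.3400 = 16.3665

16.37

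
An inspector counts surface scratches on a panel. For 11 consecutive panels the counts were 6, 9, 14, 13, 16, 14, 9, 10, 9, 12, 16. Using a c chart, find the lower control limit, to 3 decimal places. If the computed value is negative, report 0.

c̄ = (6 + 9 + 14 + 13 + 16 + 14 + 9 + 10 + 9 + 12 + 16) / 11 = 128 / 11 = 11.6364
LCL = c̄ − 3√c̄ = 11.6364 − 3 × 3.4112 = 1.4027

1.403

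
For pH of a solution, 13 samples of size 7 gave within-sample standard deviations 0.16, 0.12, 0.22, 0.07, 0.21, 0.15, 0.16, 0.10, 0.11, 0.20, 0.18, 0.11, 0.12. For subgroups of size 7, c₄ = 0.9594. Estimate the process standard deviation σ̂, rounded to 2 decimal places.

s̄ = (0.16 + 0.12 + 0.22 + 0.07 + 0.21 + 0.15 + 0.16 + 0.10 + 0.11 + 0.20 + 0.18 + 0.11 + 0.12) / 13 = 0.1469
σ̂ = s̄ / c₄ = 0.1469 / 0.9594 = 0.1531

0.15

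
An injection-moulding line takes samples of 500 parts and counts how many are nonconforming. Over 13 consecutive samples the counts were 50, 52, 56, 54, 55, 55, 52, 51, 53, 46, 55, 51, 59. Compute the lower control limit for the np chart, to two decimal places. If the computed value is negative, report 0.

32.35

p̄ = Σdᵢ / (k·n) = 689 / (13 × 500) = 0.10600
LCL = np̄ − 3·√(np̄(1−p̄)) = 53.0000 − 3 × 6.8835 = 32.3496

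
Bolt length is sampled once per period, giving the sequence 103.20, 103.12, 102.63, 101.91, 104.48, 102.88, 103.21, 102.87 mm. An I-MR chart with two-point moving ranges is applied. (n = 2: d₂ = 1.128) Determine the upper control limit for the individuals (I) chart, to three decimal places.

X̄ = (103.20 + 103.12 + 102.63 + 101.91 + 104.48 + 102.88 + 103.21 + 102.87) / 8 = 103.0375
Moving ranges: 0.08, 0.49, 0.72, 2.57, 1.60, 0.33, 0.34; M̄R̄ = 6.1300 / 7 = 0.8757
UCL = X̄ + 3·M̄R̄/d₂ = 103.0375 + 3 × 0.8757 / 1.128 = 105.3665

105.367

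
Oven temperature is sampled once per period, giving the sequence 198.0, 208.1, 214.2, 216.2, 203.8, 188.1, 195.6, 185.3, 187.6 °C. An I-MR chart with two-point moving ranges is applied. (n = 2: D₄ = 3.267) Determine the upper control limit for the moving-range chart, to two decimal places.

27.12

Moving ranges: 10.1, 6.1, 2.0, 12.4, 15.7, 7.5, 10.3, 2.3; M̄R̄ = 66.4000 / 8 = 8.3000
UCL_MR = D₄·M̄R̄ = 3.267 × 8.3000 = 27.1161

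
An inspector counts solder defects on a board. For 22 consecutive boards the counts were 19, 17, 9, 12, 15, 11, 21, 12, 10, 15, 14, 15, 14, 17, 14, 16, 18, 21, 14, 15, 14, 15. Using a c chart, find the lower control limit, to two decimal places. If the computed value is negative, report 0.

c̄ = (19 + 17 + 9 + 12 + 15 + 11 + 21 + 12 + 10 + 15 + 14 + 15 + 14 + 17 + 14 + 16 + 18 + 21 + 14 + 15 + 14 + 15) / 22 = 328 / 22 = 14.9091
LCL = c̄ − 3√c̄ = 14.9091 − 3 × 3.8612 = 3.3254

3.33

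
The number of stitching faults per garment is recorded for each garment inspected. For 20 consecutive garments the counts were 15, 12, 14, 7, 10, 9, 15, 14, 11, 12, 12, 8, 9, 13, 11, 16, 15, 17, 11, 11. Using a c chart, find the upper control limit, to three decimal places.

c̄ = (15 + 12 + 14 + 7 + 10 + 9 + 15 + 14 + 11 + 12 + 12 + 8 + 9 + 13 + 11 + 16 + 15 + 17 + 11 + 11) / 20 = 242 / 20 = 12.1000
UCL = c̄ + 3√c̄ = 12.1000 + 3 × √12.1000 = 12.1000 + 3 × 3.4785 = 22.5355

22.536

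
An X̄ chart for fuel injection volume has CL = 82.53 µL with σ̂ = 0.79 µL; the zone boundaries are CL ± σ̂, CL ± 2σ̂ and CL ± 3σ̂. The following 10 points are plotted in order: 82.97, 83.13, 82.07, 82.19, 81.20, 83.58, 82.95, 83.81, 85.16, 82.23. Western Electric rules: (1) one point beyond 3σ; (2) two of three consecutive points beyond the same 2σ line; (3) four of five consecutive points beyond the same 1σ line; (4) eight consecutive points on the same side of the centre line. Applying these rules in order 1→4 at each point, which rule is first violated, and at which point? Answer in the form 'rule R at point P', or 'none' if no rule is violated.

Zone of each point (C = within 1σ̂, B = 1σ̂–2σ̂, A = 2σ̂–3σ̂, * = beyond 3σ̂; sign = side of CL): 1:+C, 2:+C, 3:-C, 4:-C, 5:-B, 6:+B, 7:+C, 8:+B, 9:+*, 10:-C
Rule 1 (one point beyond the 3σ limits) is satisfied at point 9.

rule 1 at point 9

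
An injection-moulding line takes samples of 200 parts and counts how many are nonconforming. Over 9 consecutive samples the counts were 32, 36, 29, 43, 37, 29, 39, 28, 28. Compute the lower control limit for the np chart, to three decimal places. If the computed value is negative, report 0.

p̄ = Σdᵢ / (k·n) = 301 / (9 × 200) = 0.16722
LCL = np̄ − 3·√(np̄(1−p̄)) = 33.4444 − 3 × 5.2775 = 17.6120

17.612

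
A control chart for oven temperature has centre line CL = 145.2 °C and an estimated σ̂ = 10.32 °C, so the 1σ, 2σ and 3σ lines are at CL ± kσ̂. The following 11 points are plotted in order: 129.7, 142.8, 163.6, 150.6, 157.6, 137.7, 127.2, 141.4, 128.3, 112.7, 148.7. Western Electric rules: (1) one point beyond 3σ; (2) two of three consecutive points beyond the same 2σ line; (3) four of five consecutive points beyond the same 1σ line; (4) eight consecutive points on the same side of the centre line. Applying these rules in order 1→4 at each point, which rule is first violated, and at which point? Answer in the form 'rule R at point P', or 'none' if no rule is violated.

rule 1 at point 10

Zone of each point (C = within 1σ̂, B = 1σ̂–2σ̂, A = 2σ̂–3σ̂, * = beyond 3σ̂; sign = side of CL): 1:-B, 2:-C, 3:+B, 4:+C, 5:+B, 6:-C, 7:-B, 8:-C, 9:-B, 10:-*, 11:+C
Rule 1 (one point beyond the 3σ limits) is satisfied at point 10.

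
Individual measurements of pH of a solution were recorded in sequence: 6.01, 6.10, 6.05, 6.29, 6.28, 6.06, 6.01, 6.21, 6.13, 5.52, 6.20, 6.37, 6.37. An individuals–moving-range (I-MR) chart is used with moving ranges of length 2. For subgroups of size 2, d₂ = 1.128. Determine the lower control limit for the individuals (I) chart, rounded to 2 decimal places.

5.59

X̄ = (6.01 + 6.10 + 6.05 + 6.29 + 6.28 + 6.06 + 6.01 + 6.21 + 6.13 + 5.52 + 6.20 + 6.37 + 6.37) / 13 = 6.1231
Moving ranges: 0.09, 0.05, 0.24, 0.01, 0.22, 0.05, 0.20, 0.08, 0.61, 0.68, 0.17, 0.00; M̄R̄ = 2.4000 / 12 = 0.2000
LCL = X̄ − 3·M̄R̄/d₂ = 6.1231 − 3 × 0.2000 / 1.128 = 5.5912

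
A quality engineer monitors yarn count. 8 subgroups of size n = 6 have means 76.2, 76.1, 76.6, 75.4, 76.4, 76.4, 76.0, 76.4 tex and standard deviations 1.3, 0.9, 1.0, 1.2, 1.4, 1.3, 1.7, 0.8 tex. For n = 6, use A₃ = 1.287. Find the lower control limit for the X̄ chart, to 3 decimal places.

X̄̄ = (76.2 + 76.1 + 76.6 + 75.4 + 76.4 + 76.4 + 76.0 + 76.4) / 8 = 76.1875
s̄ = (1.3 + 0.9 + 1.0 + 1.2 + 1.4 + 1.3 + 1.7 + 0.8) / 8 = 1.2000
LCL = X̄̄ − A₃·s̄ = 76.1875 − 1.287 × 1.2000 = 74.6431

74.643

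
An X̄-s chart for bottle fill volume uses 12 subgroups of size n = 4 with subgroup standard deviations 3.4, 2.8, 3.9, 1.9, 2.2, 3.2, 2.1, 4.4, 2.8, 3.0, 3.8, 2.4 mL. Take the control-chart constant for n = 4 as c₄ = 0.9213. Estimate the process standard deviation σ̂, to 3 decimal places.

3.247

s̄ = (3.4 + 2.8 + 3.9 + 1.9 + 2.2 + 3.2 + 2.1 + 4.4 + 2.8 + 3.0 + 3.8 + 2.4) / 12 = 2.9917
σ̂ = s̄ / c₄ = 2.9917 / 0.9213 = 3.2472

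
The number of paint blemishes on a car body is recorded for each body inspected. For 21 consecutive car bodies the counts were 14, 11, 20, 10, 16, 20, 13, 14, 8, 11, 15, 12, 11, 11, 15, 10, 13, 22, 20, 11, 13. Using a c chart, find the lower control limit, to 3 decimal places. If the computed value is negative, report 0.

2.661

c̄ = (14 + 11 + 20 + 10 + 16 + 20 + 13 + 14 + 8 + 11 + 15 + 12 + 11 + 11 + 15 + 10 + 13 + 22 + 20 + 11 + 13) / 21 = 290 / 21 = 13.8095
LCL = c̄ − 3√c̄ = 13.8095 − 3 × 3.7161 = 2.6612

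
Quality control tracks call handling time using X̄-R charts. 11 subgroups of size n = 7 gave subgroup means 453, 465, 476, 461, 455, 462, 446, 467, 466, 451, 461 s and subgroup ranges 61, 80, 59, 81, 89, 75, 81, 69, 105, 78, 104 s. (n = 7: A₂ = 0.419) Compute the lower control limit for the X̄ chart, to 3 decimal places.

X̄̄ = (453 + 465 + 476 + 461 + 455 + 462 + 446 + 467 + 466 + 451 + 461) / 11 = 5063.0000 / 11 = 460.2727
R̄ = (61 + 80 + 59 + 81 + 89 + 75 + 81 + 69 + 105 + 78 + 104) / 11 = 882.0000 / 11 = 80.1818
LCL = X̄̄ − A₂·R̄ = 460.2727 − 0.419 × 80.1818 = 426.6765

426.677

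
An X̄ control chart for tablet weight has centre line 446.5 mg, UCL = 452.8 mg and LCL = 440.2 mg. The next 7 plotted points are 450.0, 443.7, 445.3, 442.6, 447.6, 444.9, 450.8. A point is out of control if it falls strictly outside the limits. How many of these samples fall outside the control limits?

0

All 7 points lie within [440.2, 452.8].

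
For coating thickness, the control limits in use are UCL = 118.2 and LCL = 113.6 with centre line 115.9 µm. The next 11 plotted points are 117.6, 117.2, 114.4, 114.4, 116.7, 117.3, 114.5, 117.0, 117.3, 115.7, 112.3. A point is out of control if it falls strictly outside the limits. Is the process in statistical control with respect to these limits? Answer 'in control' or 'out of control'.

out of control

Compare each point to [113.6, 118.2]: sample 11 = 112.3 < LCL.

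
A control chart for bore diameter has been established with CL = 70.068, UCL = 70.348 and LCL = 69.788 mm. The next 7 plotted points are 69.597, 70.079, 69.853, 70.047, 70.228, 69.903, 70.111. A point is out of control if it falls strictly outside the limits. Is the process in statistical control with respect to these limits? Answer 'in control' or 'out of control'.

out of control

Compare each point to [69.788, 70.348]: sample 1 = 69.597 < LCL.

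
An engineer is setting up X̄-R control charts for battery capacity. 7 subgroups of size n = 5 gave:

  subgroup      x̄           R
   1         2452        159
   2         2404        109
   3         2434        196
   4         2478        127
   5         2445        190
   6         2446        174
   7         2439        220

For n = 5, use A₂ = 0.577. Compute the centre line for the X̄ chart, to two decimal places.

2442.57

X̄̄ = (2452 + 2404 + 2434 + 2478 + 2445 + 2446 + 2439) / 7 = 17098.0000 / 7 = 2442.5714
CL = X̄̄ = 2442.5714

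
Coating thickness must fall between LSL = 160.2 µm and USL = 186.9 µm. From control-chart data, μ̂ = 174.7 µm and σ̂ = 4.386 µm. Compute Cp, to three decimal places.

Cp = (USL − LSL) / (6σ̂) = (186.9 − 160.2) / (6 × 4.386) = 26.7000 / 26.3160 = 1.0146

1.015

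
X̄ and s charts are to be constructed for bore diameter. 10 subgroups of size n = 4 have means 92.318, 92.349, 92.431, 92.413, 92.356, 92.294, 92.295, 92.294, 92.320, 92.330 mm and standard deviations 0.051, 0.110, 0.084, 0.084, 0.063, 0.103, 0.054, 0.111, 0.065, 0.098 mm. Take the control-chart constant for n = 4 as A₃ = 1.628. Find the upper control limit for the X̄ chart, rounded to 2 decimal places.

X̄̄ = (92.318 + 92.349 + 92.431 + 92.413 + 92.356 + 92.294 + 92.295 + 92.294 + 92.320 + 92.330) / 10 = 92.3400
s̄ = (0.051 + 0.110 + 0.084 + 0.084 + 0.063 + 0.103 + 0.054 + 0.111 + 0.065 + 0.098) / 10 = 0.0823
UCL = X̄̄ + A₃·s̄ = 92.3400 + 1.628 × 0.0823 = 92.4740

92.47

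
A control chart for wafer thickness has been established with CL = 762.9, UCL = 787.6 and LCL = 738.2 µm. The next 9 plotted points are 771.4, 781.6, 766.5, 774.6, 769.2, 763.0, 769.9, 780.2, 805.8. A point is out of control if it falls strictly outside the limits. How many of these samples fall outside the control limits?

1

Compare each point to [738.2, 787.6]: sample 9 = 805.8 > UCL.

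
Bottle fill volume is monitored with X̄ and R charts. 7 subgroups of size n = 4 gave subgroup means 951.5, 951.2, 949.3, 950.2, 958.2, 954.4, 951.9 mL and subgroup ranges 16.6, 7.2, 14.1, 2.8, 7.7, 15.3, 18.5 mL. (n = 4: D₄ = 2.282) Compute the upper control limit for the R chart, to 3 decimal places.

26.797

R̄ = (16.6 + 7.2 + 14.1 + 2.8 + 7.7 + 15.3 + 18.5) / 7 = 82.2000 / 7 = 11.7429
UCL_R = D₄·R̄ = 2.282 × 11.7429 = 26.7972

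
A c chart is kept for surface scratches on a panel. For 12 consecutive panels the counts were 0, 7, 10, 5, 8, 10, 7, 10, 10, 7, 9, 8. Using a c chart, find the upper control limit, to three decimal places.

c̄ = (0 + 7 + 10 + 5 + 8 + 10 + 7 + 10 + 10 + 7 + 9 + 8) / 12 = 91 / 12 = 7.5833
UCL = c̄ + 3√c̄ = 7.5833 + 3 × √7.5833 = 7.5833 + 3 × 2.7538 = 15.8447

15.845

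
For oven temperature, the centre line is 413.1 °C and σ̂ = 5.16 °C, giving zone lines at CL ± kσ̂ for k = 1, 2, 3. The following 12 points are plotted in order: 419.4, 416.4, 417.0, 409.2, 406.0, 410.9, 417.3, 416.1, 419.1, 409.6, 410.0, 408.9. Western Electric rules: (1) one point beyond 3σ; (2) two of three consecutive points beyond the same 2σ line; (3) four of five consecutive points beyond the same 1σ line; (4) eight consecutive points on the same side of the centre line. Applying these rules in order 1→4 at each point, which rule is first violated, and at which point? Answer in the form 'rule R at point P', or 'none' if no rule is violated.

Zone of each point (C = within 1σ̂, B = 1σ̂–2σ̂, A = 2σ̂–3σ̂, * = beyond 3σ̂; sign = side of CL): 1:+B, 2:+C, 3:+C, 4:-C, 5:-B, 6:-C, 7:+C, 8:+C, 9:+B, 10:-C, 11:-C, 12:-C
No rule fires across all 12 points.

none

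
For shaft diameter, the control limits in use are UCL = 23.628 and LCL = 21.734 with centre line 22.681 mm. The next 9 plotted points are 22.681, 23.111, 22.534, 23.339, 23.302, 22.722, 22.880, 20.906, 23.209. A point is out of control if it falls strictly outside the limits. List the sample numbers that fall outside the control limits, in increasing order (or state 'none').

Compare each point to [21.734, 23.628]: sample 8 = 20.906 < LCL.

8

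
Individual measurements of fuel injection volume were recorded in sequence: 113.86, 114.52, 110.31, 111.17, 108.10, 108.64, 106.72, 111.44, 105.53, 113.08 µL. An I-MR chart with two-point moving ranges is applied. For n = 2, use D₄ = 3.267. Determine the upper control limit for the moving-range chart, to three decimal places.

10.687

Moving ranges: 0.66, 4.21, 0.86, 3.07, 0.54, 1.92, 4.72, 5.91, 7.55; M̄R̄ = 29.4400 / 9 = 3.2711
UCL_MR = D₄·M̄R̄ = 3.267 × 3.2711 = 10.6867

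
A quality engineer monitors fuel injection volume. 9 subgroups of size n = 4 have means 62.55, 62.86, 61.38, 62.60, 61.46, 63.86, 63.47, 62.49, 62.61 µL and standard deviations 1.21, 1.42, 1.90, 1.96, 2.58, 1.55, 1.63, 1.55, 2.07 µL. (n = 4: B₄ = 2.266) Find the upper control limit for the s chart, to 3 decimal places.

s̄ = (1.21 + 1.42 + 1.90 + 1.96 + 2.58 + 1.55 + 1.63 + 1.55 + 2.07) / 9 = 1.7633
UCL_s = B₄·s̄ = 2.266 × 1.7633 = 3.9957

3.996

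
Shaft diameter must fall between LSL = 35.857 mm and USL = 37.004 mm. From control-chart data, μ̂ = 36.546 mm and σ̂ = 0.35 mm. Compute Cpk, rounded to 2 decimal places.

Cpu = (USL − μ̂) / (3σ̂) = (37.004 − 36.546) / (3 × 0.35) = 0.4362; Cpl = (μ̂ − LSL) / (3σ̂) = (36.546 − 35.857) / (3 × 0.35) = 0.6562; Cpk = min(Cpu, Cpl) = 0.4362

0.44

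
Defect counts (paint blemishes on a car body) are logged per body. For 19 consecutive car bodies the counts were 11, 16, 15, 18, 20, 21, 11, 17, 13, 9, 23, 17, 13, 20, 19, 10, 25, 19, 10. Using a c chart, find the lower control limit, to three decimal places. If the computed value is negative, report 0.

c̄ = (11 + 16 + 15 + 18 + 20 + 21 + 11 + 17 + 13 + 9 + 23 + 17 + 13 + 20 + 19 + 10 + 25 + 19 + 10) / 19 = 307 / 19 = 16.1579
LCL = c̄ − 3√c̄ = 16.1579 − 3 × 4.0197 = 4.0988

4.099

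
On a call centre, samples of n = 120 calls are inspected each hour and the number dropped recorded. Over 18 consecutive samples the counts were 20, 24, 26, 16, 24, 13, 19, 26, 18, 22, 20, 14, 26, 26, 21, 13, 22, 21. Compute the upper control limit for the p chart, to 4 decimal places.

0.2751

p̄ = Σdᵢ / (k·n) = 371 / (18 × 120) = 0.17176
UCL = p̄ + 3·√(p̄(1−p̄)/n) = 0.17176 + 3 × √(0.17176×0.82824/120) = 0.17176 + 3 × 0.03443 = 0.27505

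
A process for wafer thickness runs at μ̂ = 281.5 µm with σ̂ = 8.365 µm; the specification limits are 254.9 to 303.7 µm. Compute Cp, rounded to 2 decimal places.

Cp = (USL − LSL) / (6σ̂) = (303.7 − 254.9) / (6 × 8.365) = 48.8000 / 50.1900 = 0.9723

0.97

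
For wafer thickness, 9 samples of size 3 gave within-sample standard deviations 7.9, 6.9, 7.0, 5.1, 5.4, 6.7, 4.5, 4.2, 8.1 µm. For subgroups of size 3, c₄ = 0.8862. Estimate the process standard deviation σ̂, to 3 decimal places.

s̄ = (7.9 + 6.9 + 7.0 + 5.1 + 5.4 + 6.7 + 4.5 + 4.2 + 8.1) / 9 = 6.2000
σ̂ = s̄ / c₄ = 6.2000 / 0.8862 = 6.9962

6.996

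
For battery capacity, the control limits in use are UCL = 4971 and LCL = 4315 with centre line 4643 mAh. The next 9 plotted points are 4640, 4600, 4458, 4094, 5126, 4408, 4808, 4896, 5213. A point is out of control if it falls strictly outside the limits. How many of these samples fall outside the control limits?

3

Compare each point to [4315, 4971]: sample 4 = 4094 < LCL; sample 5 = 5126 > UCL; sample 9 = 5213 > UCL.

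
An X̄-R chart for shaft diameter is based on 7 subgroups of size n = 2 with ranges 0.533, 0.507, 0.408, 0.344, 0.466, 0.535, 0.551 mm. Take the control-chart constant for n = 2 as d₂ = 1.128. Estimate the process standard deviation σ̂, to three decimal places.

R̄ = (0.533 + 0.507 + 0.408 + 0.344 + 0.466 + 0.535 + 0.551) / 7 = 0.4777
σ̂ = R̄ / d₂ = 0.4777 / 1.128 = 0.4235

0.424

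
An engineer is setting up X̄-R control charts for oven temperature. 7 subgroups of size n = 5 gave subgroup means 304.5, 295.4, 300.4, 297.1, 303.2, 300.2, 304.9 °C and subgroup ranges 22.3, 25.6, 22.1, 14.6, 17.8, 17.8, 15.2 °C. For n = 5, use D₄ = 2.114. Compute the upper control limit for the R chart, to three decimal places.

40.891

R̄ = (22.3 + 25.6 + 22.1 + 14.6 + 17.8 + 17.8 + 15.2) / 7 = 135.4000 / 7 = 19.3429
UCL_R = D₄·R̄ = 2.114 × 19.3429 = 40.8908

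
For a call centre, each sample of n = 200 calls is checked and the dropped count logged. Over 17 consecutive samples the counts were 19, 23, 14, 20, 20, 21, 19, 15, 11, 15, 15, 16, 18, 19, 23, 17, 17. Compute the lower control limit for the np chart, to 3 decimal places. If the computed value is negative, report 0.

p̄ = Σdᵢ / (k·n) = 302 / (17 × 200) = 0.08882
LCL = np̄ − 3·√(np̄(1−p̄)) = 17.7647 − 3 × 4.0233 = 5.6949

5.695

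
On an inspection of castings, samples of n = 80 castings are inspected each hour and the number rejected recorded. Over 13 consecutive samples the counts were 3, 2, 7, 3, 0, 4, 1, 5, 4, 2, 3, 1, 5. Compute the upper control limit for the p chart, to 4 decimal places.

0.1030

p̄ = Σdᵢ / (k·n) = 40 / (13 × 80) = 0.03846
UCL = p̄ + 3·√(p̄(1−p̄)/n) = 0.03846 + 3 × √(0.03846×0.96154/80) = 0.03846 + 3 × 0.02150 = 0.10296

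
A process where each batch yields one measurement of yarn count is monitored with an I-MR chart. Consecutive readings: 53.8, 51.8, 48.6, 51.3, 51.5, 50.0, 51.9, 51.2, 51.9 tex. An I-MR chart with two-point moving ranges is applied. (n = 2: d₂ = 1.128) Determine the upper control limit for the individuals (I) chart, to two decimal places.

55.62

X̄ = (53.8 + 51.8 + 48.6 + 51.3 + 51.5 + 50.0 + 51.9 + 51.2 + 51.9) / 9 = 51.3333
Moving ranges: 2.0, 3.2, 2.7, 0.2, 1.5, 1.9, 0.7, 0.7; M̄R̄ = 12.9000 / 8 = 1.6125
UCL = X̄ + 3·M̄R̄/d₂ = 51.3333 + 3 × 1.6125 / 1.128 = 55.6219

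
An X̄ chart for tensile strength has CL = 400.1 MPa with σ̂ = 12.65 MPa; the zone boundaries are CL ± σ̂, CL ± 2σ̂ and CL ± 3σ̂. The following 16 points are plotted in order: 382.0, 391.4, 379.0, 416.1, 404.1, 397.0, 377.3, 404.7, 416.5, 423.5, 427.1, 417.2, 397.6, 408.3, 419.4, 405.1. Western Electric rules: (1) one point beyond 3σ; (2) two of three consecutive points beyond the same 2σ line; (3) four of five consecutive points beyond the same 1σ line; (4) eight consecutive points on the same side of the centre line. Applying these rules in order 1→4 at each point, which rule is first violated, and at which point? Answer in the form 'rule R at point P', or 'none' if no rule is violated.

rule 3 at point 12

Zone of each point (C = within 1σ̂, B = 1σ̂–2σ̂, A = 2σ̂–3σ̂, * = beyond 3σ̂; sign = side of CL): 1:-B, 2:-C, 3:-B, 4:+B, 5:+C, 6:-C, 7:-B, 8:+C, 9:+B, 10:+B, 11:+A, 12:+B, 13:-C, 14:+C, 15:+B, 16:+C
Rule 3 (four of five consecutive points beyond the same 1σ limit) is satisfied at point 12.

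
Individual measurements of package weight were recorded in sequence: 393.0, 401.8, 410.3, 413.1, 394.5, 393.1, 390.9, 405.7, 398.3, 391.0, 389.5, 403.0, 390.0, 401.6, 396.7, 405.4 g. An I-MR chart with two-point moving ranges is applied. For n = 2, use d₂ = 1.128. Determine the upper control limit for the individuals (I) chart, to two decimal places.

X̄ = (393.0 + 401.8 + 410.3 + 413.1 + 394.5 + 393.1 + 390.9 + 405.7 + 398.3 + 391.0 + 389.5 + 403.0 + 390.0 + 401.6 + 396.7 + 405.4) / 16 = 398.6187
Moving ranges: 8.8, 8.5, 2.8, 18.6, 1.4, 2.2, 14.8, 7.4, 7.3, 1.5, 13.5, 13.0, 11.6, 4.9, 8.7; M̄R̄ = 125.0000 / 15 = 8.3333
UCL = X̄ + 3·M̄R̄/d₂ = 398.6187 + 3 × 8.3333 / 1.128 = 420.7819

420.78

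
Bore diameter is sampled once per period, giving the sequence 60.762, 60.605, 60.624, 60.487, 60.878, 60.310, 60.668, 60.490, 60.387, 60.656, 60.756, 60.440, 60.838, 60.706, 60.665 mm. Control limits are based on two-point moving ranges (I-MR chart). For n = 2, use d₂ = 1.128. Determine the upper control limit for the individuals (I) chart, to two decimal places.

61.22

X̄ = (60.762 + 60.605 + 60.624 + 60.487 + 60.878 + 60.310 + 60.668 + 60.490 + 60.387 + 60.656 + 60.756 + 60.440 + 60.838 + 60.706 + 60.665) / 15 = 60.6181
Moving ranges: 0.157, 0.019, 0.137, 0.391, 0.568, 0.358, 0.178, 0.103, 0.269, 0.100, 0.316, 0.398, 0.132, 0.041; M̄R̄ = 3.1670 / 14 = 0.2262
UCL = X̄ + 3·M̄R̄/d₂ = 60.6181 + 3 × 0.2262 / 1.128 = 61.2198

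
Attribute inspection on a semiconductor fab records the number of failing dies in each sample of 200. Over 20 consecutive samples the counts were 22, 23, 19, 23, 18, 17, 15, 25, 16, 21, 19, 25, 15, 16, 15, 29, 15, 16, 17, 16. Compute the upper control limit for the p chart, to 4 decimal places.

0.1578

p̄ = Σdᵢ / (k·n) = 382 / (20 × 200) = 0.09550
UCL = p̄ + 3·√(p̄(1−p̄)/n) = 0.09550 + 3 × √(0.09550×0.90450/200) = 0.09550 + 3 × 0.02078 = 0.15785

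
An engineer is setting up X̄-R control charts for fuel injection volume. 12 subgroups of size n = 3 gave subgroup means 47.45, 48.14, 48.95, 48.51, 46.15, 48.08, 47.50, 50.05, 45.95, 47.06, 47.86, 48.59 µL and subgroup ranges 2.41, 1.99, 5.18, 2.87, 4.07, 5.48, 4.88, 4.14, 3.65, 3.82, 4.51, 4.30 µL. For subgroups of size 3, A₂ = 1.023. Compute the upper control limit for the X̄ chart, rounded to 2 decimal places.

51.89

X̄̄ = (47.45 + 48.14 + 48.95 + 48.51 + 46.15 + 48.08 + 47.50 + 50.05 + 45.95 + 47.06 + 47.86 + 48.59) / 12 = 574.2900 / 12 = 47.8575
R̄ = (2.41 + 1.99 + 5.18 + 2.87 + 4.07 + 5.48 + 4.88 + 4.14 + 3.65 + 3.82 + 4.51 + 4.30) / 12 = 47.3000 / 12 = 3.9417
UCL = X̄̄ + A₂·R̄ = 47.8575 + 1.023 × 3.9417 = 51.8898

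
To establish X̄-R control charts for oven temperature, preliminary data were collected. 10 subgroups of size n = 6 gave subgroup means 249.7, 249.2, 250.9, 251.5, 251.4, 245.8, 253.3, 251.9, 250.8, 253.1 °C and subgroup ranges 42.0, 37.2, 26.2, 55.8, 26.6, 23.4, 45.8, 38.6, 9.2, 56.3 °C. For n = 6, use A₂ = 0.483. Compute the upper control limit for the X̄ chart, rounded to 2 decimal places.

X̄̄ = (249.7 + 249.2 + 250.9 + 251.5 + 251.4 + 245.8 + 253.3 + 251.9 + 250.8 + 253.1) / 10 = 2507.6000 / 10 = 250.7600
R̄ = (42.0 + 37.2 + 26.2 + 55.8 + 26.6 + 23.4 + 45.8 + 38.6 + 9.2 + 56.3) / 10 = 361.1000 / 10 = 36.1100
UCL = X̄̄ + A₂·R̄ = 250.7600 + 0.483 × 36.1100 = 268.2011

268.20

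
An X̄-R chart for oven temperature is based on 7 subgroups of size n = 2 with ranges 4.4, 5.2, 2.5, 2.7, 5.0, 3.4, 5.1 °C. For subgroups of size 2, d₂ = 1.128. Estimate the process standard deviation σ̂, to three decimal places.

3.584

R̄ = (4.4 + 5.2 + 2.5 + 2.7 + 5.0 + 3.4 + 5.1) / 7 = 4.0429
σ̂ = R̄ / d₂ = 4.0429 / 1.128 = 3.5841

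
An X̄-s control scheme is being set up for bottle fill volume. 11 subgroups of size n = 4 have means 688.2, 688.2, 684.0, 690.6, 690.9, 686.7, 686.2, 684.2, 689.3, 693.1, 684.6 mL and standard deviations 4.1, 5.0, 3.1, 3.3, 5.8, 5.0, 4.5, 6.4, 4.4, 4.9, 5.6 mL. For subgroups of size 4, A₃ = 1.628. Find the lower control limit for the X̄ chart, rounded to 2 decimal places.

680.11

X̄̄ = (688.2 + 688.2 + 684.0 + 690.6 + 690.9 + 686.7 + 686.2 + 684.2 + 689.3 + 693.1 + 684.6) / 11 = 687.8182
s̄ = (4.1 + 5.0 + 3.1 + 3.3 + 5.8 + 5.0 + 4.5 + 6.4 + 4.4 + 4.9 + 5.6) / 11 = 4.7364
LCL = X̄̄ − A₃·s̄ = 687.8182 − 1.628 × 4.7364 = 680.1074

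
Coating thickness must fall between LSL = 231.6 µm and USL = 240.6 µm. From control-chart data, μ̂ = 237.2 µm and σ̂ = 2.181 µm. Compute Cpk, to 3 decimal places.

0.520

Cpu = (USL − μ̂) / (3σ̂) = (240.6 − 237.2) / (3 × 2.181) = 0.5196; Cpl = (μ̂ − LSL) / (3σ̂) = (237.2 − 231.6) / (3 × 2.181) = 0.8559; Cpk = min(Cpu, Cpl) = 0.5196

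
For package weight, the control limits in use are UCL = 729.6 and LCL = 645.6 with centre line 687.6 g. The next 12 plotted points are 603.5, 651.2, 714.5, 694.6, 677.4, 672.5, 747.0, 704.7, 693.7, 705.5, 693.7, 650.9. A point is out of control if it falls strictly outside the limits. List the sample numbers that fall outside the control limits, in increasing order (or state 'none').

Compare each point to [645.6, 729.6]: sample 1 = 603.5 < LCL; sample 7 = 747.0 > UCL.

1, 7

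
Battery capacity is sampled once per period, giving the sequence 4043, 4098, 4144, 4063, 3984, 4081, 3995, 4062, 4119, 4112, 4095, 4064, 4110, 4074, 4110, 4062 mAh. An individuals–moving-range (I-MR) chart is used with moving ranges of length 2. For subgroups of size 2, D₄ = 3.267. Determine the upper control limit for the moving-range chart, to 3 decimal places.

Moving ranges: 55, 46, 81, 79, 97, 86, 67, 57, 7, 17, 31, 46, 36, 36, 48; M̄R̄ = 789.0000 / 15 = 52.6000
UCL_MR = D₄·M̄R̄ = 3.267 × 52.6000 = 171.8442

171.844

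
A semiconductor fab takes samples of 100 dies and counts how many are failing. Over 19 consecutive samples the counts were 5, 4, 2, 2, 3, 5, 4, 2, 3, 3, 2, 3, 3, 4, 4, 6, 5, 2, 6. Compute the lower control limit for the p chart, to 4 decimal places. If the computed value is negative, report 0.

p̄ = Σdᵢ / (k·n) = 68 / (19 × 100) = 0.03579
LCL = p̄ − 3·√(p̄(1−p̄)/n) = 0.03579 − 3 × 0.01858 = -0.01994 → 0 (negative, so LCL = 0)

0.0000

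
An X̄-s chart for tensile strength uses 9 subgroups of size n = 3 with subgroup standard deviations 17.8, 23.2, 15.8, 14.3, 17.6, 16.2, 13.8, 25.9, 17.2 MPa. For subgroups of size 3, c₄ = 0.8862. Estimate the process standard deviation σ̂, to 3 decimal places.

20.286

s̄ = (17.8 + 23.2 + 15.8 + 14.3 + 17.6 + 16.2 + 13.8 + 25.9 + 17.2) / 9 = 17.9778
σ̂ = s̄ / c₄ = 17.9778 / 0.8862 = 20.2864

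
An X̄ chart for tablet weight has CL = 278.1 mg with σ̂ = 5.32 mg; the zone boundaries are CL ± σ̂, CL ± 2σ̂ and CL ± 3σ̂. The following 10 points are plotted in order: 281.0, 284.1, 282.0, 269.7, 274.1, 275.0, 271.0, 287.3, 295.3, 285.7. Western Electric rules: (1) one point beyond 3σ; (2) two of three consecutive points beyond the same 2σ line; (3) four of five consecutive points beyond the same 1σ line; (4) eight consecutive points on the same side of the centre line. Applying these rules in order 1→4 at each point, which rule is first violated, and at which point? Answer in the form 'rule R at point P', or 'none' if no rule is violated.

rule 1 at point 9

Zone of each point (C = within 1σ̂, B = 1σ̂–2σ̂, A = 2σ̂–3σ̂, * = beyond 3σ̂; sign = side of CL): 1:+C, 2:+B, 3:+C, 4:-B, 5:-C, 6:-C, 7:-B, 8:+B, 9:+*, 10:+B
Rule 1 (one point beyond the 3σ limits) is satisfied at point 9.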